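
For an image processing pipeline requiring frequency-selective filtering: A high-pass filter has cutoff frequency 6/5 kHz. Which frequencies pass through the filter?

A high-pass filter passes all frequencies above the cutoff frequency 6/5 kHz and attenuates lower frequencies.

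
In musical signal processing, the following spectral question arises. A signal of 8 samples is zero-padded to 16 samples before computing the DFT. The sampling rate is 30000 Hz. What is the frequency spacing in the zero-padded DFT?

Original DFT: N = 8, resolution = f_s/N = 30000/8 = 3750 Hz
Zero-padded DFT: N = 16, resolution = f_s/N = 30000/16 = 1875 Hz
Zero-padding interpolates the spectrum (finer frequency grid)
but does NOT improve the true spectral resolution (ability to resolve close frequencies).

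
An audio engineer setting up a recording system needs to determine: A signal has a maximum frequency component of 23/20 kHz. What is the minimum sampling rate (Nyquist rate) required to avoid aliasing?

By the Nyquist-Shannon sampling theorem,
the minimum sampling rate (Nyquist rate) must be at least 2 * f_max.
Nyquist rate = 2 * 23/20 kHz = 23/10 kHz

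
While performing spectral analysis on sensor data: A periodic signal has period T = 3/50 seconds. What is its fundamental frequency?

The fundamental frequency is the reciprocal of the period.
f = 1/T = 1/(3/50) = 50/3 Hz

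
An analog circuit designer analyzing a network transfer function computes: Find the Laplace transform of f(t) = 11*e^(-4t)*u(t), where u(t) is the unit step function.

Standard Laplace transform pair:
e^(-at)*u(t) <-> 1/(s+a)
With a = 4: L{11*e^(-4t)*u(t)} = 11/(s+4), ROC: Re(s) > -4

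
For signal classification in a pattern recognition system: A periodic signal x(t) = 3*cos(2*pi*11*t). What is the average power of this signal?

Average power of A*cos(wt) is A^2/2.
P = 3^2 / 2 = 9/2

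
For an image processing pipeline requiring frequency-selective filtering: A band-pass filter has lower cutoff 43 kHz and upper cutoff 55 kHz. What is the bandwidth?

Bandwidth = f_high - f_low
= 55 kHz - 43 kHz = 12 kHz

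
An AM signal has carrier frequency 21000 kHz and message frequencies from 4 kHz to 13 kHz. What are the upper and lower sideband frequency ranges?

Upper sideband (USB) = fc + [fm_low, fm_high] = 21000 + [4, 13] = [21004, 21013] kHz
Lower sideband (LSB) = fc - [fm_high, fm_low] = 21000 - [13, 4] = [20987, 20996] kHz
Total occupied spectrum: 20987 kHz to 21013 kHz (plus carrier at 21000 kHz)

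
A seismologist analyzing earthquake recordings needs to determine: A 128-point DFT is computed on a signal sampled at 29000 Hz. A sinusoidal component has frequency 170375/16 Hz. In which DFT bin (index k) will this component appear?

DFT frequency resolution = f_s/N = 29000/128 = 3625/16 Hz
Bin index k = f_signal / resolution = 170375/16 / 3625/16 = 47
The signal frequency 170375/16 Hz falls in DFT bin k = 47.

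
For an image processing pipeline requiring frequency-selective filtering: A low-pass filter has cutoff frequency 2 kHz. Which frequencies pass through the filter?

A low-pass filter passes all frequencies below the cutoff frequency 2 kHz and attenuates higher frequencies.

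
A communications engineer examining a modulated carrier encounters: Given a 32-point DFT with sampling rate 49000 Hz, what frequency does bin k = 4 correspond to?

The frequency of DFT bin k is: f_k = k * f_s / N
f_4 = 4 * 49000 / 32 = 6125 Hz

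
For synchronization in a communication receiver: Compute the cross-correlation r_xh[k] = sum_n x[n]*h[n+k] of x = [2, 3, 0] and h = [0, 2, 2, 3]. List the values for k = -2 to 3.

Both sequences indexed from 0 and zero outside their support.
Lags with overlap: k = -2 to 3.
  r_xh[-2] = x[2]*h[0] = 0
  r_xh[-1] = x[1]*h[0] + x[2]*h[1] = 0
  r_xh[0] = x[0]*h[0] + x[1]*h[1] + x[2]*h[2] = 6
  r_xh[1] = x[0]*h[1] + x[1]*h[2] + x[2]*h[3] = 10
  r_xh[2] = x[0]*h[2] + x[1]*h[3] = 13
  r_xh[3] = x[0]*h[3] = 6
r_xh = [0, 0, 6, 10, 13, 6] (for k = -2, ..., 3)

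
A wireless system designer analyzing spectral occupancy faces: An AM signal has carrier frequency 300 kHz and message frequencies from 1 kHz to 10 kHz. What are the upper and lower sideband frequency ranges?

Upper sideband (USB) = fc + [fm_low, fm_high] = 300 + [1, 10] = [301, 310] kHz
Lower sideband (LSB) = fc - [fm_high, fm_low] = 300 - [10, 1] = [290, 299] kHz
Total occupied spectrum: 290 kHz to 310 kHz (plus carrier at 300 kHz)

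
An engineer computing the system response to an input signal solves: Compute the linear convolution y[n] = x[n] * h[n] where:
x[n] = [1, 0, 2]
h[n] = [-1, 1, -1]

y[n] = sum_k x[k]*h[n-k]. Output length = len(x) + len(h) - 1 = 3 + 3 - 1 = 5.
y[0] = 1*-1 = -1
y[1] = 0*-1 + 1*1 = 1
y[2] = 2*-1 + 0*1 + 1*-1 = -3
y[3] = 2*1 + 0*-1 = 2
y[4] = 2*-1 = -2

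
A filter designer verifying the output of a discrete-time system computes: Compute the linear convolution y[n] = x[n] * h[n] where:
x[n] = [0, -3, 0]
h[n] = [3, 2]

y[n] = sum_k x[k]*h[n-k]. Output length = len(x) + len(h) - 1 = 3 + 2 - 1 = 4.
y[0] = 0*3 = 0
y[1] = -3*3 + 0*2 = -9
y[2] = 0*3 + -3*2 = -6
y[3] = 0*2 = 0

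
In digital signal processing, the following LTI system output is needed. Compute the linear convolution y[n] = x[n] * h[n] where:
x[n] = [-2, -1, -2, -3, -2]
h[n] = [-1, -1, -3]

y[n] = sum_k x[k]*h[n-k]. Output length = len(x) + len(h) - 1 = 5 + 3 - 1 = 7.
y[0] = -2*-1 = 2
y[1] = -1*-1 + -2*-1 = 3
y[2] = -2*-1 + -1*-1 + -2*-3 = 9
y[3] = -3*-1 + -2*-1 + -1*-3 = 8
y[4] = -2*-1 + -3*-1 + -2*-3 = 11
y[5] = -2*-1 + -3*-3 = 11
y[6] = -2*-3 = 6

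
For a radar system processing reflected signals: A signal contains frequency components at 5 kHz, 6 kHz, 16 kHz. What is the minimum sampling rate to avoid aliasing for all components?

The highest frequency component is f_max = 16 kHz.
Nyquist rate = 2 * f_max = 2 * 16 kHz = 32 kHz.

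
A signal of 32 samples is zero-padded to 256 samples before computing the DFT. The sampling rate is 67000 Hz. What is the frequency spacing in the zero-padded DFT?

Original DFT: N = 32, resolution = f_s/N = 67000/32 = 8375/4 Hz
Zero-padded DFT: N = 256, resolution = f_s/N = 67000/256 = 8375/32 Hz
Zero-padding interpolates the spectrum (finer frequency grid)
but does NOT improve the true spectral resolution (ability to resolve close frequencies).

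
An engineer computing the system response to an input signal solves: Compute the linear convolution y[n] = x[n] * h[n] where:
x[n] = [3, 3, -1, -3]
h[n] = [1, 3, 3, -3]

y[n] = sum_k x[k]*h[n-k]. Output length = len(x) + len(h) - 1 = 4 + 4 - 1 = 7.
y[0] = 3*1 = 3
y[1] = 3*1 + 3*3 = 12
y[2] = -1*1 + 3*3 + 3*3 = 17
y[3] = -3*1 + -1*3 + 3*3 + 3*-3 = -6
y[4] = -3*3 + -1*3 + 3*-3 = -21
y[5] = -3*3 + -1*-3 = -6
y[6] = -3*-3 = 9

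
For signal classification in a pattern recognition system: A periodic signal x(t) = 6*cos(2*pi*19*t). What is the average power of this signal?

Average power of A*cos(wt) is A^2/2.
P = 6^2 / 2 = 36/2 = 18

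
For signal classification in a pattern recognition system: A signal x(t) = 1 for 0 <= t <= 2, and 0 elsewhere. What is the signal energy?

Energy = integral of |x(t)|^2 dt over the signal duration
= 1^2 * 2 = 1 * 2 = 2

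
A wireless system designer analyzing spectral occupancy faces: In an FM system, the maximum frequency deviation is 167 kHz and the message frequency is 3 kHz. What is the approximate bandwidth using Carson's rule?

Carson's rule: BW = 2*(delta_f + f_m)
= 2*(167 + 3) kHz = 340 kHz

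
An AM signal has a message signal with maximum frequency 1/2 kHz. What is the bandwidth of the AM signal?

In AM (double-sideband), the bandwidth is twice the message frequency.
BW = 2 * f_m = 2 * 1/2 kHz = 1 kHz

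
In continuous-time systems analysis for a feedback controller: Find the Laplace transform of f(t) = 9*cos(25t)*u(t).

Standard pair: cos(wt)*u(t) <-> s/(s^2+w^2)
With w = 25: L{9*cos(25t)*u(t)} = 9s/(s^2+625)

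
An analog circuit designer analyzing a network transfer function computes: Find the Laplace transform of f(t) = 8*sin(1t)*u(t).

Standard pair: sin(wt)*u(t) <-> w/(s^2+w^2)
With w = 1: L{8*sin(1t)*u(t)} = 8/(s^2+1)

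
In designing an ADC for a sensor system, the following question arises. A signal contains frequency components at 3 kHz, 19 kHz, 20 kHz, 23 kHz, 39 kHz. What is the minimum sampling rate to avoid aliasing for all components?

The highest frequency component is f_max = 39 kHz.
Nyquist rate = 2 * f_max = 2 * 39 kHz = 78 kHz.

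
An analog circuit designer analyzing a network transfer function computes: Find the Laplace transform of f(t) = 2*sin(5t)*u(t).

Standard pair: sin(wt)*u(t) <-> w/(s^2+w^2)
With w = 5: L{2*sin(5t)*u(t)} = 10/(s^2+25)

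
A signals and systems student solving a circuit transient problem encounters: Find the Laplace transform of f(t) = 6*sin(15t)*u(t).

Standard pair: sin(wt)*u(t) <-> w/(s^2+w^2)
With w = 15: L{6*sin(15t)*u(t)} = 90/(s^2+225)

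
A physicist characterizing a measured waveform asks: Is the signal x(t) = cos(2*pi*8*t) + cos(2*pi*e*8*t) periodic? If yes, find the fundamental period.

f1 = 8 Hz, f2 = 8*e Hz
Ratio f2/f1 = e, which is irrational.
Since the frequency ratio is irrational, no common period exists.
The signal is not periodic.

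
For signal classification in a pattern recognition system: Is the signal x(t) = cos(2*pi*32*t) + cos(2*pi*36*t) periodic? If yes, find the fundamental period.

f1 = 32 Hz, f2 = 36 Hz
Period T1 = 1/32, T2 = 1/36
Ratio T1/T2 = 36/32, which is rational.
The signal is periodic with fundamental period T = 1/GCD(32,36) = 1/4 s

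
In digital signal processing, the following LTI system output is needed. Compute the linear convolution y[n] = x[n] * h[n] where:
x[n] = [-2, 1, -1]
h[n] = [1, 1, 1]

y[n] = sum_k x[k]*h[n-k]. Output length = len(x) + len(h) - 1 = 3 + 3 - 1 = 5.
y[0] = -2*1 = -2
y[1] = 1*1 + -2*1 = -1
y[2] = -1*1 + 1*1 + -2*1 = -2
y[3] = -1*1 + 1*1 = 0
y[4] = -1*1 = -1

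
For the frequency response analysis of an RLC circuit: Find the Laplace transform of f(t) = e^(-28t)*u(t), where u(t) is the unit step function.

Standard Laplace transform pair:
e^(-at)*u(t) <-> 1/(s+a)
With a = 28: L{e^(-28t)*u(t)} = 1/(s+28), ROC: Re(s) > -28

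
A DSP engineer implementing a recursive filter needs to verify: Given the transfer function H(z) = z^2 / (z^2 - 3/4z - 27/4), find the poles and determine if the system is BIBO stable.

Poles are roots of the denominator: z^2 - 3/4z - 27/4 = 0.
Quadratic formula: z = [-(-3/4) +/- sqrt((-3/4)^2 - 4*(-27/4))] / 2
Discriminant = 9/16 + 27 = 441/16; sqrt = 21/4.
z = (3/4 +/- 21/4) / 2 => z = 3 or z = -9/4.
|p1| = 9/4, |p2| = 3.
For BIBO stability, all poles must lie inside the unit circle (|p| < 1).
System is UNSTABLE since at least one |p| >= 1.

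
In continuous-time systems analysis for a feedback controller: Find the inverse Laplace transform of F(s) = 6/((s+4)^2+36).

Standard pair: w/((s+a)^2+w^2) <-> e^(-at)*sin(wt)*u(t)
With a=4, w=6: f(t) = e^(-4t)*sin(6t)*u(t)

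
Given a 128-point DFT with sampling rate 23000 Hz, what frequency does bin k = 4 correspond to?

The frequency of DFT bin k is: f_k = k * f_s / N
f_4 = 4 * 23000 / 128 = 2875/4 Hz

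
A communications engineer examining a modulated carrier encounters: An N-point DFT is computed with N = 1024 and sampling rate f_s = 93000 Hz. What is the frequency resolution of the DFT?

DFT frequency resolution = f_s / N
= 93000 / 1024 = 11625/128 Hz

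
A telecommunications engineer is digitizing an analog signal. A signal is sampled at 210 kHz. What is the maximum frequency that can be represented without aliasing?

The maximum frequency that can be represented without aliasing
is the Nyquist frequency: f_max = f_s / 2 = 210 kHz / 2 = 105 kHz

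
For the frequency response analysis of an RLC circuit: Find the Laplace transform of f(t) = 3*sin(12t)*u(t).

Standard pair: sin(wt)*u(t) <-> w/(s^2+w^2)
With w = 12: L{3*sin(12t)*u(t)} = 36/(s^2+144)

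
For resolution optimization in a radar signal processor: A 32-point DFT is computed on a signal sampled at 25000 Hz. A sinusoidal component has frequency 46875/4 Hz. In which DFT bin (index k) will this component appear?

DFT frequency resolution = f_s/N = 25000/32 = 3125/4 Hz
Bin index k = f_signal / resolution = 46875/4 / 3125/4 = 15
The signal frequency 46875/4 Hz falls in DFT bin k = 15.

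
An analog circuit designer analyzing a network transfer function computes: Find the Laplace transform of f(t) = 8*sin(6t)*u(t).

Standard pair: sin(wt)*u(t) <-> w/(s^2+w^2)
With w = 6: L{8*sin(6t)*u(t)} = 48/(s^2+36)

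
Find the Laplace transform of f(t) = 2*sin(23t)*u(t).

Standard pair: sin(wt)*u(t) <-> w/(s^2+w^2)
With w = 23: L{2*sin(23t)*u(t)} = 46/(s^2+529)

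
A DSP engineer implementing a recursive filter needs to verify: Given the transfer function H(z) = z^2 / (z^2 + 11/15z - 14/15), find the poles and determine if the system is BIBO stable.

Poles are roots of the denominator: z^2 + 11/15z - 14/15 = 0.
Quadratic formula: z = [-(11/15) +/- sqrt((11/15)^2 - 4*(-14/15))] / 2
Discriminant = 121/225 + 56/15 = 961/225; sqrt = 31/15.
z = (-11/15 +/- 31/15) / 2 => z = 2/3 or z = -7/5.
|p1| = 7/5, |p2| = 2/3.
For BIBO stability, all poles must lie inside the unit circle (|p| < 1).
System is UNSTABLE since at least one |p| >= 1.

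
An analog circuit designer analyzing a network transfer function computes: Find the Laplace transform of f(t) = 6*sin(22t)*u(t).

Standard pair: sin(wt)*u(t) <-> w/(s^2+w^2)
With w = 22: L{6*sin(22t)*u(t)} = 132/(s^2+484)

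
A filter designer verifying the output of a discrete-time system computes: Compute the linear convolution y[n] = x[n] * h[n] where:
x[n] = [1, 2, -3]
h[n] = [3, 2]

y[n] = sum_k x[k]*h[n-k]. Output length = len(x) + len(h) - 1 = 3 + 2 - 1 = 4.
y[0] = 1*3 = 3
y[1] = 2*3 + 1*2 = 8
y[2] = -3*3 + 2*2 = -5
y[3] = -3*2 = -6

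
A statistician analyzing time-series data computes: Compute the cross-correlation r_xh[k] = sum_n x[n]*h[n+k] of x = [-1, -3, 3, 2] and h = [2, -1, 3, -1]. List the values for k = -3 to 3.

Both sequences indexed from 0 and zero outside their support.
Lags with overlap: k = -3 to 3.
  r_xh[-3] = x[3]*h[0] = 4
  r_xh[-2] = x[2]*h[0] + x[3]*h[1] = 4
  r_xh[-1] = x[1]*h[0] + x[2]*h[1] + x[3]*h[2] = -3
  r_xh[0] = x[0]*h[0] + x[1]*h[1] + x[2]*h[2] + x[3]*h[3] = 8
  r_xh[1] = x[0]*h[1] + x[1]*h[2] + x[2]*h[3] = -11
  r_xh[2] = x[0]*h[2] + x[1]*h[3] = 0
  r_xh[3] = x[0]*h[3] = 1
r_xh = [4, 4, -3, 8, -11, 0, 1] (for k = -3, ..., 3)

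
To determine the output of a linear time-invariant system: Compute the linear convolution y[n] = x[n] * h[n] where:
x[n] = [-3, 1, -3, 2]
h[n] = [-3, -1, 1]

y[n] = sum_k x[k]*h[n-k]. Output length = len(x) + len(h) - 1 = 4 + 3 - 1 = 6.
y[0] = -3*-3 = 9
y[1] = 1*-3 + -3*-1 = 0
y[2] = -3*-3 + 1*-1 + -3*1 = 5
y[3] = 2*-3 + -3*-1 + 1*1 = -2
y[4] = 2*-1 + -3*1 = -5
y[5] = 2*1 = 2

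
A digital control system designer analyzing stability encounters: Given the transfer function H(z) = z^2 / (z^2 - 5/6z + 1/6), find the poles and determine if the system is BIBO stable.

Poles are roots of the denominator: z^2 - 5/6z + 1/6 = 0.
Quadratic formula: z = [-(-5/6) +/- sqrt((-5/6)^2 - 4*(1/6))] / 2
Discriminant = 25/36 - 2/3 = 1/36; sqrt = 1/6.
z = (5/6 +/- 1/6) / 2 => z = 1/2 or z = 1/3.
|p1| = 1/2, |p2| = 1/3.
For BIBO stability, all poles must lie inside the unit circle (|p| < 1).
System is STABLE since both |p| < 1.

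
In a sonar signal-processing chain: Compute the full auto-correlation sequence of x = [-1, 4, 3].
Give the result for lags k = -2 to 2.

r_xx[k] = sum_m x[m]*x[m+k], indexed from 0, for k = -2 to 2:
  r_xx[-2] = x[2]*x[0] = -3
  r_xx[-1] = x[1]*x[0] + x[2]*x[1] = 8
  r_xx[0] = x[0]*x[0] + x[1]*x[1] + x[2]*x[2] = 26
  r_xx[1] = x[0]*x[1] + x[1]*x[2] = 8
  r_xx[2] = x[0]*x[2] = -3
r_xx = [-3, 8, 26, 8, -3]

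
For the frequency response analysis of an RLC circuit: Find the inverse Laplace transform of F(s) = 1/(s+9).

Standard pair: k/(s+a) <-> k*e^(-at)*u(t)
With k=1, a=9: f(t) = e^(-9t)*u(t)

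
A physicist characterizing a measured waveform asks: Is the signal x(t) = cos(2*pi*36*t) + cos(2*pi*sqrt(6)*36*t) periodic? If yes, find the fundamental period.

f1 = 36 Hz, f2 = 36*sqrt(6) Hz
Ratio f2/f1 = sqrt(6), which is irrational.
Since the frequency ratio is irrational, no common period exists.
The signal is not periodic.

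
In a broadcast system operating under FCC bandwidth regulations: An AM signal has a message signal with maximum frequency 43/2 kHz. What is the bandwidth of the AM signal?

In AM (double-sideband), the bandwidth is twice the message frequency.
BW = 2 * f_m = 2 * 43/2 kHz = 43 kHz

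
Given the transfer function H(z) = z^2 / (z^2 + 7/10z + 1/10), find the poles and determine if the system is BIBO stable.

Poles are roots of the denominator: z^2 + 7/10z + 1/10 = 0.
Quadratic formula: z = [-(7/10) +/- sqrt((7/10)^2 - 4*(1/10))] / 2
Discriminant = 49/100 - 2/5 = 9/100; sqrt = 3/10.
z = (-7/10 +/- 3/10) / 2 => z = -1/5 or z = -1/2.
|p1| = 1/5, |p2| = 1/2.
For BIBO stability, all poles must lie inside the unit circle (|p| < 1).
System is STABLE since both |p| < 1.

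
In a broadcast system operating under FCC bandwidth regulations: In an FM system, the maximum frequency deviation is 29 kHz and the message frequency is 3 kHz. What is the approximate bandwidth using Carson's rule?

Carson's rule: BW = 2*(delta_f + f_m)
= 2*(29 + 3) kHz = 64 kHz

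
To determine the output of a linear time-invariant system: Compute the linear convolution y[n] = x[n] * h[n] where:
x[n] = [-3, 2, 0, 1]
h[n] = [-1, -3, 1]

y[n] = sum_k x[k]*h[n-k]. Output length = len(x) + len(h) - 1 = 4 + 3 - 1 = 6.
y[0] = -3*-1 = 3
y[1] = 2*-1 + -3*-3 = 7
y[2] = 0*-1 + 2*-3 + -3*1 = -9
y[3] = 1*-1 + 0*-3 + 2*1 = 1
y[4] = 1*-3 + 0*1 = -3
y[5] = 1*1 = 1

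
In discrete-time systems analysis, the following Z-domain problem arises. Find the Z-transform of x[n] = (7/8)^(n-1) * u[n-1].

Time-shifting property: if X(z) = Z{x[n]}, then Z{x[n-d]} = z^(-d) * X(z)
X(z) = z/(z - 7/8) for x[n] = (7/8)^n * u[n]
Z{x[n-1]} = z^(-1) * z/(z - 7/8) = 1/(z - 7/8)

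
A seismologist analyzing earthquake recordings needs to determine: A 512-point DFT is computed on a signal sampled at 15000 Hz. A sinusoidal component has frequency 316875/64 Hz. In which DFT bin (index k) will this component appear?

DFT frequency resolution = f_s/N = 15000/512 = 1875/64 Hz
Bin index k = f_signal / resolution = 316875/64 / 1875/64 = 169
The signal frequency 316875/64 Hz falls in DFT bin k = 169.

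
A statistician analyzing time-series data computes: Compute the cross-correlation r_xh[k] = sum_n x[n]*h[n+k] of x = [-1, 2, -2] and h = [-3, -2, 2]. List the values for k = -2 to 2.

Both sequences indexed from 0 and zero outside their support.
Lags with overlap: k = -2 to 2.
  r_xh[-2] = x[2]*h[0] = 6
  r_xh[-1] = x[1]*h[0] + x[2]*h[1] = -2
  r_xh[0] = x[0]*h[0] + x[1]*h[1] + x[2]*h[2] = -5
  r_xh[1] = x[0]*h[1] + x[1]*h[2] = 6
  r_xh[2] = x[0]*h[2] = -2
r_xh = [6, -2, -5, 6, -2] (for k = -2, ..., 2)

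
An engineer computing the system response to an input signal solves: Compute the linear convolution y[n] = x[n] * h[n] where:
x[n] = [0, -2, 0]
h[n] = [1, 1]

y[n] = sum_k x[k]*h[n-k]. Output length = len(x) + len(h) - 1 = 3 + 2 - 1 = 4.
y[0] = 0*1 = 0
y[1] = -2*1 + 0*1 = -2
y[2] = 0*1 + -2*1 = -2
y[3] = 0*1 = 0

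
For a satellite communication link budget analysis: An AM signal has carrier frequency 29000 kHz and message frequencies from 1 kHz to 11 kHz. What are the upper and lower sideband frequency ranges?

Upper sideband (USB) = fc + [fm_low, fm_high] = 29000 + [1, 11] = [29001, 29011] kHz
Lower sideband (LSB) = fc - [fm_high, fm_low] = 29000 - [11, 1] = [28989, 28999] kHz
Total occupied spectrum: 28989 kHz to 29011 kHz (plus carrier at 29000 kHz)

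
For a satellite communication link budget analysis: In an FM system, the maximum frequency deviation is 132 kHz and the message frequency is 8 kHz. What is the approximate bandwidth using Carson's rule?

Carson's rule: BW = 2*(delta_f + f_m)
= 2*(132 + 8) kHz = 280 kHz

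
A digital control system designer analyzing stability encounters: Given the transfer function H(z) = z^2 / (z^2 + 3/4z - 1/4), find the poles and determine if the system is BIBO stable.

Poles are roots of the denominator: z^2 + 3/4z - 1/4 = 0.
Quadratic formula: z = [-(3/4) +/- sqrt((3/4)^2 - 4*(-1/4))] / 2
Discriminant = 9/16 + 1 = 25/16; sqrt = 5/4.
z = (-3/4 +/- 5/4) / 2 => z = 1/4 or z = -1.
|p1| = 1, |p2| = 1/4.
For BIBO stability, all poles must lie inside the unit circle (|p| < 1).
System is UNSTABLE since at least one |p| >= 1.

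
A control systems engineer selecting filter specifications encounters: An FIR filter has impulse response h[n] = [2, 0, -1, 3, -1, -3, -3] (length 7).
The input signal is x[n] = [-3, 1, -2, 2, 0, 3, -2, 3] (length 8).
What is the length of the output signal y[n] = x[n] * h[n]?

For linear convolution, the output length is:
len(y) = len(x) + len(h) - 1 = 8 + 7 - 1 = 14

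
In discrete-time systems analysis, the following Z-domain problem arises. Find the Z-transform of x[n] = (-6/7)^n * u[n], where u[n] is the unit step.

The Z-transform of a^n * u[n] is z/(z-a) for |z| > |a|.
Here a = -6/7, so X(z) = z/(z - (-6/7)) = 7z/(7z + 6)
ROC: |z| > 6/7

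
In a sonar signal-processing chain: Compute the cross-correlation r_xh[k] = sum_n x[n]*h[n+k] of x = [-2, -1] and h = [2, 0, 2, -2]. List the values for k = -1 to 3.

Both sequences indexed from 0 and zero outside their support.
Lags with overlap: k = -1 to 3.
  r_xh[-1] = x[1]*h[0] = -2
  r_xh[0] = x[0]*h[0] + x[1]*h[1] = -4
  r_xh[1] = x[0]*h[1] + x[1]*h[2] = -2
  r_xh[2] = x[0]*h[2] + x[1]*h[3] = -2
  r_xh[3] = x[0]*h[3] = 4
r_xh = [-2, -4, -2, -2, 4] (for k = -1, ..., 3)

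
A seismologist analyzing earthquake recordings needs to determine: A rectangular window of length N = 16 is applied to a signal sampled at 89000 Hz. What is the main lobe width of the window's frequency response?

For a rectangular window of length N,
the main lobe width in frequency is 2*f_s/N.
= 2*89000/16 = 11125 Hz
This determines the minimum frequency separation for resolving two sinusoids.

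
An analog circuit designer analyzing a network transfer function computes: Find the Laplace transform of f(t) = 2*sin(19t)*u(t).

Standard pair: sin(wt)*u(t) <-> w/(s^2+w^2)
With w = 19: L{2*sin(19t)*u(t)} = 38/(s^2+361)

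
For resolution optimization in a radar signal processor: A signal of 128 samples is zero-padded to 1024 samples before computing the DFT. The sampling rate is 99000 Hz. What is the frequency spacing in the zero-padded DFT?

Original DFT: N = 128, resolution = f_s/N = 99000/128 = 12375/16 Hz
Zero-padded DFT: N = 1024, resolution = f_s/N = 99000/1024 = 12375/128 Hz
Zero-padding interpolates the spectrum (finer frequency grid)
but does NOT improve the true spectral resolution (ability to resolve close frequencies).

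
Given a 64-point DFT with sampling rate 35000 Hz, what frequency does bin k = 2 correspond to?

The frequency of DFT bin k is: f_k = k * f_s / N
f_2 = 2 * 35000 / 64 = 4375/4 Hz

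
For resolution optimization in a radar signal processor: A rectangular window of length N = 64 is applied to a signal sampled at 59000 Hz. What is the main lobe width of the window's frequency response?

For a rectangular window of length N,
the main lobe width in frequency is 2*f_s/N.
= 2*59000/64 = 7375/4 Hz
This determines the minimum frequency separation for resolving two sinusoids.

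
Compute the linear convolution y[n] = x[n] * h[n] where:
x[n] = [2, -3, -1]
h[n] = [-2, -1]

y[n] = sum_k x[k]*h[n-k]. Output length = len(x) + len(h) - 1 = 3 + 2 - 1 = 4.
y[0] = 2*-2 = -4
y[1] = -3*-2 + 2*-1 = 4
y[2] = -1*-2 + -3*-1 = 5
y[3] = -1*-1 = 1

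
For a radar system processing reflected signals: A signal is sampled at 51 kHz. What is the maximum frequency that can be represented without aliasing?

The maximum frequency that can be represented without aliasing
is the Nyquist frequency: f_max = f_s / 2 = 51 kHz / 2 = 51/2 kHz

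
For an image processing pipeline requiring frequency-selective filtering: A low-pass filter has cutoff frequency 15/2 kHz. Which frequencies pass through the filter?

A low-pass filter passes all frequencies below the cutoff frequency 15/2 kHz and attenuates higher frequencies.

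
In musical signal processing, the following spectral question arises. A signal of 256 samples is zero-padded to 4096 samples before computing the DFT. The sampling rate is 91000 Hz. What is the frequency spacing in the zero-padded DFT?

Original DFT: N = 256, resolution = f_s/N = 91000/256 = 11375/32 Hz
Zero-padded DFT: N = 4096, resolution = f_s/N = 91000/4096 = 11375/512 Hz
Zero-padding interpolates the spectrum (finer frequency grid)
but does NOT improve the true spectral resolution (ability to resolve close frequencies).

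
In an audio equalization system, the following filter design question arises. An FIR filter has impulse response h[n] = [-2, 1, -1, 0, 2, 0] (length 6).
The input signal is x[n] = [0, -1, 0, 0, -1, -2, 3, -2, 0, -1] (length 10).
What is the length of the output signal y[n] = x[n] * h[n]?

For linear convolution, the output length is:
len(y) = len(x) + len(h) - 1 = 10 + 6 - 1 = 15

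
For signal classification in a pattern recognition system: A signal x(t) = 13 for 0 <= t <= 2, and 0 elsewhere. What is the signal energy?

Energy = integral of |x(t)|^2 dt over the signal duration
= 13^2 * 2 = 169 * 2 = 338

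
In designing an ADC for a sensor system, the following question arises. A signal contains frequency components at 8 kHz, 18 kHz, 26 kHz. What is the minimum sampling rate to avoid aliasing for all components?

The highest frequency component is f_max = 26 kHz.
Nyquist rate = 2 * f_max = 2 * 26 kHz = 52 kHz.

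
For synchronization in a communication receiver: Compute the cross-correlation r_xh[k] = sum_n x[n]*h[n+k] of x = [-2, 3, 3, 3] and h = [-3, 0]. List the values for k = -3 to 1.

Both sequences indexed from 0 and zero outside their support.
Lags with overlap: k = -3 to 1.
  r_xh[-3] = x[3]*h[0] = -9
  r_xh[-2] = x[2]*h[0] + x[3]*h[1] = -9
  r_xh[-1] = x[1]*h[0] + x[2]*h[1] = -9
  r_xh[0] = x[0]*h[0] + x[1]*h[1] = 6
  r_xh[1] = x[0]*h[1] = 0
r_xh = [-9, -9, -9, 6, 0] (for k = -3, ..., 1)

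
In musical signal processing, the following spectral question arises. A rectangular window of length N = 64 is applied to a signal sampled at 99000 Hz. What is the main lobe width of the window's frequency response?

For a rectangular window of length N,
the main lobe width in frequency is 2*f_s/N.
= 2*99000/64 = 12375/4 Hz
This determines the minimum frequency separation for resolving two sinusoids.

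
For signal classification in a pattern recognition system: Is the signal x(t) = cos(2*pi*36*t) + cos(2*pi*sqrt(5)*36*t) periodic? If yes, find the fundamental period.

f1 = 36 Hz, f2 = 36*sqrt(5) Hz
Ratio f2/f1 = sqrt(5), which is irrational.
Since the frequency ratio is irrational, no common period exists.
The signal is not periodic.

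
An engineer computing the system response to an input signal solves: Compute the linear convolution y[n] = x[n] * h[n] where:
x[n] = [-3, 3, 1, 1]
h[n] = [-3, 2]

y[n] = sum_k x[k]*h[n-k]. Output length = len(x) + len(h) - 1 = 4 + 2 - 1 = 5.
y[0] = -3*-3 = 9
y[1] = 3*-3 + -3*2 = -15
y[2] = 1*-3 + 3*2 = 3
y[3] = 1*-3 + 1*2 = -1
y[4] = 1*2 = 2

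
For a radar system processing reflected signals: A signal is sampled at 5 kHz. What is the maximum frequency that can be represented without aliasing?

The maximum frequency that can be represented without aliasing
is the Nyquist frequency: f_max = f_s / 2 = 5 kHz / 2 = 5/2 kHz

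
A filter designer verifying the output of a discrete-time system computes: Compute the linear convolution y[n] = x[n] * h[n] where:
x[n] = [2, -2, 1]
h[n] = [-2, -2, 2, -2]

y[n] = sum_k x[k]*h[n-k]. Output length = len(x) + len(h) - 1 = 3 + 4 - 1 = 6.
y[0] = 2*-2 = -4
y[1] = -2*-2 + 2*-2 = 0
y[2] = 1*-2 + -2*-2 + 2*2 = 6
y[3] = 1*-2 + -2*2 + 2*-2 = -10
y[4] = 1*2 + -2*-2 = 6
y[5] = 1*-2 = -2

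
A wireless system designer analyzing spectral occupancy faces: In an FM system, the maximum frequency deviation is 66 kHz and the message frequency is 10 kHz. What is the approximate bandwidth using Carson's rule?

Carson's rule: BW = 2*(delta_f + f_m)
= 2*(66 + 10) kHz = 152 kHz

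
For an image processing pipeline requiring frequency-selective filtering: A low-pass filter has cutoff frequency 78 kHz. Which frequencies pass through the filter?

A low-pass filter passes all frequencies below the cutoff frequency 78 kHz and attenuates higher frequencies.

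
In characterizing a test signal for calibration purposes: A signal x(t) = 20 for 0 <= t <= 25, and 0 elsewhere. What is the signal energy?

Energy = integral of |x(t)|^2 dt over the signal duration
= 20^2 * 25 = 400 * 25 = 10000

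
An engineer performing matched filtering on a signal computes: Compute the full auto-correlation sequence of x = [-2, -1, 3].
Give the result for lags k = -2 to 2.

r_xx[k] = sum_m x[m]*x[m+k], indexed from 0, for k = -2 to 2:
  r_xx[-2] = x[2]*x[0] = -6
  r_xx[-1] = x[1]*x[0] + x[2]*x[1] = -1
  r_xx[0] = x[0]*x[0] + x[1]*x[1] + x[2]*x[2] = 14
  r_xx[1] = x[0]*x[1] + x[1]*x[2] = -1
  r_xx[2] = x[0]*x[2] = -6
r_xx = [-6, -1, 14, -1, -6]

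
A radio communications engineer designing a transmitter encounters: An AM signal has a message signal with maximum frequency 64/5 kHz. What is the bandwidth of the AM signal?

In AM (double-sideband), the bandwidth is twice the message frequency.
BW = 2 * f_m = 2 * 64/5 kHz = 128/5 kHz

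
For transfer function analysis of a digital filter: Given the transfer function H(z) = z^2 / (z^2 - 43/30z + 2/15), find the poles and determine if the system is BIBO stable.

Poles are roots of the denominator: z^2 - 43/30z + 2/15 = 0.
Quadratic formula: z = [-(-43/30) +/- sqrt((-43/30)^2 - 4*(2/15))] / 2
Discriminant = 1849/900 - 8/15 = 1369/900; sqrt = 37/30.
z = (43/30 +/- 37/30) / 2 => z = 4/3 or z = 1/10.
|p1| = 4/3, |p2| = 1/10.
For BIBO stability, all poles must lie inside the unit circle (|p| < 1).
System is UNSTABLE since at least one |p| >= 1.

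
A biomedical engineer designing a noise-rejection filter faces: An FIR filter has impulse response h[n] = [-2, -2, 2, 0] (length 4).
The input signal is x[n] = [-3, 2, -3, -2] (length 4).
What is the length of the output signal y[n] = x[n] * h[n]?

For linear convolution, the output length is:
len(y) = len(x) + len(h) - 1 = 4 + 4 - 1 = 7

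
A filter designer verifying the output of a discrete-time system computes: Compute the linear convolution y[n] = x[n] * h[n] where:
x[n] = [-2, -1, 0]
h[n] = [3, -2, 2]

y[n] = sum_k x[k]*h[n-k]. Output length = len(x) + len(h) - 1 = 3 + 3 - 1 = 5.
y[0] = -2*3 = -6
y[1] = -1*3 + -2*-2 = 1
y[2] = 0*3 + -1*-2 + -2*2 = -2
y[3] = 0*-2 + -1*2 = -2
y[4] = 0*2 = 0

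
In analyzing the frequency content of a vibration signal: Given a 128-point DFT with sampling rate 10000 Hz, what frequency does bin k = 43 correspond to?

The frequency of DFT bin k is: f_k = k * f_s / N
f_43 = 43 * 10000 / 128 = 26875/8 Hz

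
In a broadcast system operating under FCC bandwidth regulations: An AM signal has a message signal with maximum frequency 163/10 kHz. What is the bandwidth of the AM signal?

In AM (double-sideband), the bandwidth is twice the message frequency.
BW = 2 * f_m = 2 * 163/10 kHz = 163/5 kHz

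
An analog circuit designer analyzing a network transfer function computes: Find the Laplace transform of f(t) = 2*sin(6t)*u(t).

Standard pair: sin(wt)*u(t) <-> w/(s^2+w^2)
With w = 6: L{2*sin(6t)*u(t)} = 12/(s^2+36)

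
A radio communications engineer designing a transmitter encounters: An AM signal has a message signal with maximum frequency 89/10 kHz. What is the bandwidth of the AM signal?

In AM (double-sideband), the bandwidth is twice the message frequency.
BW = 2 * f_m = 2 * 89/10 kHz = 89/5 kHz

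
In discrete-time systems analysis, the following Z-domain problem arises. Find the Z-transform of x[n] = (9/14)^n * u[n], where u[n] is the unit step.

The Z-transform of a^n * u[n] is z/(z-a) for |z| > |a|.
Here a = 9/14, so X(z) = z/(z - (9/14)) = 14z/(14z - 9)
ROC: |z| > 9/14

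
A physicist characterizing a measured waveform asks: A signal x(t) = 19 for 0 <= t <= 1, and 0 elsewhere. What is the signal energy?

Energy = integral of |x(t)|^2 dt over the signal duration
= 19^2 * 1 = 361 * 1 = 361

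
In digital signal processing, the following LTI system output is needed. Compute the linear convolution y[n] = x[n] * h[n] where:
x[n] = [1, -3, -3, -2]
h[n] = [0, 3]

y[n] = sum_k x[k]*h[n-k]. Output length = len(x) + len(h) - 1 = 4 + 2 - 1 = 5.
y[0] = 1*0 = 0
y[1] = -3*0 + 1*3 = 3
y[2] = -3*0 + -3*3 = -9
y[3] = -2*0 + -3*3 = -9
y[4] = -2*3 = -6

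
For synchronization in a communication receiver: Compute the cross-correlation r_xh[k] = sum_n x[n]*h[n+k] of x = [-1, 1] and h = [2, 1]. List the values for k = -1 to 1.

Both sequences indexed from 0 and zero outside their support.
Lags with overlap: k = -1 to 1.
  r_xh[-1] = x[1]*h[0] = 2
  r_xh[0] = x[0]*h[0] + x[1]*h[1] = -1
  r_xh[1] = x[0]*h[1] = -1
r_xh = [2, -1, -1] (for k = -1, ..., 1)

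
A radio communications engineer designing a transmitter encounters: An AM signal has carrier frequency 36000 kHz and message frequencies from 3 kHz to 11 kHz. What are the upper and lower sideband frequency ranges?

Upper sideband (USB) = fc + [fm_low, fm_high] = 36000 + [3, 11] = [36003, 36011] kHz
Lower sideband (LSB) = fc - [fm_high, fm_low] = 36000 - [11, 3] = [35989, 35997] kHz
Total occupied spectrum: 35989 kHz to 36011 kHz (plus carrier at 36000 kHz)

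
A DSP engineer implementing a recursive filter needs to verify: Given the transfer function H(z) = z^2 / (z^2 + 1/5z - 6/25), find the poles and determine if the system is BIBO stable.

Poles are roots of the denominator: z^2 + 1/5z - 6/25 = 0.
Quadratic formula: z = [-(1/5) +/- sqrt((1/5)^2 - 4*(-6/25))] / 2
Discriminant = 1/25 + 24/25 = 1; sqrt = 1.
z = (-1/5 +/- 1) / 2 => z = 2/5 or z = -3/5.
|p1| = 2/5, |p2| = 3/5.
For BIBO stability, all poles must lie inside the unit circle (|p| < 1).
System is STABLE since both |p| < 1.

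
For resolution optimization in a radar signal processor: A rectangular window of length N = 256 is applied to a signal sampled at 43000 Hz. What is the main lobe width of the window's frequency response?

For a rectangular window of length N,
the main lobe width in frequency is 2*f_s/N.
= 2*43000/256 = 5375/16 Hz
This determines the minimum frequency separation for resolving two sinusoids.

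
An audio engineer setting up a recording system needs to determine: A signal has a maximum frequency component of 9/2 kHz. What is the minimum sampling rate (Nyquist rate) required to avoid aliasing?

By the Nyquist-Shannon sampling theorem,
the minimum sampling rate (Nyquist rate) must be at least 2 * f_max.
Nyquist rate = 2 * 9/2 kHz = 9 kHz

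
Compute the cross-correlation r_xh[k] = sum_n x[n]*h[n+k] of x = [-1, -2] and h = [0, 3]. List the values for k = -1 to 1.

Both sequences indexed from 0 and zero outside their support.
Lags with overlap: k = -1 to 1.
  r_xh[-1] = x[1]*h[0] = 0
  r_xh[0] = x[0]*h[0] + x[1]*h[1] = -6
  r_xh[1] = x[0]*h[1] = -3
r_xh = [0, -6, -3] (for k = -1, ..., 1)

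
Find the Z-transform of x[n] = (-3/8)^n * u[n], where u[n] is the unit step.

The Z-transform of a^n * u[n] is z/(z-a) for |z| > |a|.
Here a = -3/8, so X(z) = z/(z - (-3/8)) = 8z/(8z + 3)
ROC: |z| > 3/8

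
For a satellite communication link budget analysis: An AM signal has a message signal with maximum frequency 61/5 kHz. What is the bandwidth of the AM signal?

In AM (double-sideband), the bandwidth is twice the message frequency.
BW = 2 * f_m = 2 * 61/5 kHz = 122/5 kHz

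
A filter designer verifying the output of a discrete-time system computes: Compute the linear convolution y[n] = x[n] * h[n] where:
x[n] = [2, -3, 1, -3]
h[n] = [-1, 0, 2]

y[n] = sum_k x[k]*h[n-k]. Output length = len(x) + len(h) - 1 = 4 + 3 - 1 = 6.
y[0] = 2*-1 = -2
y[1] = -3*-1 + 2*0 = 3
y[2] = 1*-1 + -3*0 + 2*2 = 3
y[3] = -3*-1 + 1*0 + -3*2 = -3
y[4] = -3*0 + 1*2 = 2
y[5] = -3*2 = -6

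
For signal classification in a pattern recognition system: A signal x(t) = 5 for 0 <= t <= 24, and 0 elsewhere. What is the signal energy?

Energy = integral of |x(t)|^2 dt over the signal duration
= 5^2 * 24 = 25 * 24 = 600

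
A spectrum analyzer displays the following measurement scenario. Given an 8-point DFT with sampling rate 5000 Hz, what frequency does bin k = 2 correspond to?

The frequency of DFT bin k is: f_k = k * f_s / N
f_2 = 2 * 5000 / 8 = 1250 Hz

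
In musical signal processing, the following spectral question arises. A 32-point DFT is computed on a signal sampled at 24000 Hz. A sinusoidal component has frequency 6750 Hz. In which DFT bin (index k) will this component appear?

DFT frequency resolution = f_s/N = 24000/32 = 750 Hz
Bin index k = f_signal / resolution = 6750 / 750 = 9
The signal frequency 6750 Hz falls in DFT bin k = 9.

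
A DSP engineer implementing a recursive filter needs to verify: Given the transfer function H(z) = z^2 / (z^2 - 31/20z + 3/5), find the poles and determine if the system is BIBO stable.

Poles are roots of the denominator: z^2 - 31/20z + 3/5 = 0.
Quadratic formula: z = [-(-31/20) +/- sqrt((-31/20)^2 - 4*(3/5))] / 2
Discriminant = 961/400 - 12/5 = 1/400; sqrt = 1/20.
z = (31/20 +/- 1/20) / 2 => z = 4/5 or z = 3/4.
|p1| = 4/5, |p2| = 3/4.
For BIBO stability, all poles must lie inside the unit circle (|p| < 1).
System is STABLE since both |p| < 1.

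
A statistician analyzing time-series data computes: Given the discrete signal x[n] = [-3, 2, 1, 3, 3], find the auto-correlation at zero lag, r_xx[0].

The auto-correlation at zero lag r_xx[0] equals the signal energy.
r_xx[0] = sum of x[n]^2 = (-3)^2 + 2^2 + 1^2 + 3^2 + 3^2
= 9 + 4 + 1 + 9 + 9 = 32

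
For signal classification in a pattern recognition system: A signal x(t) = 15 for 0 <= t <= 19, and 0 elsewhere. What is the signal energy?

Energy = integral of |x(t)|^2 dt over the signal duration
= 15^2 * 19 = 225 * 19 = 4275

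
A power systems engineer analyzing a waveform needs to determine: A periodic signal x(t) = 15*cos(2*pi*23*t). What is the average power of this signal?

Average power of A*cos(wt) is A^2/2.
P = 15^2 / 2 = 225/2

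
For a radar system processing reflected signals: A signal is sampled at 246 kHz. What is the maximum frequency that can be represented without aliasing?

The maximum frequency that can be represented without aliasing
is the Nyquist frequency: f_max = f_s / 2 = 246 kHz / 2 = 123 kHz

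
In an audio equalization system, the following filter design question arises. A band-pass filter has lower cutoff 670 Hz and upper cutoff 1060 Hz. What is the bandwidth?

Bandwidth = f_high - f_low
= 1060 Hz - 670 Hz = 390 Hz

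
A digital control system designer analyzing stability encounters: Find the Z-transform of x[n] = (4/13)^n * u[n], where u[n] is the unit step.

The Z-transform of a^n * u[n] is z/(z-a) for |z| > |a|.
Here a = 4/13, so X(z) = z/(z - (4/13)) = 13z/(13z - 4)
ROC: |z| > 4/13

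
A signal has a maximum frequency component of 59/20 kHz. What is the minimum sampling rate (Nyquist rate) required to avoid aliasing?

By the Nyquist-Shannon sampling theorem,
the minimum sampling rate (Nyquist rate) must be at least 2 * f_max.
Nyquist rate = 2 * 59/20 kHz = 59/10 kHz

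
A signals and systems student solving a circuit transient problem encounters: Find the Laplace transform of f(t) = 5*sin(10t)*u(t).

Standard pair: sin(wt)*u(t) <-> w/(s^2+w^2)
With w = 10: L{5*sin(10t)*u(t)} = 50/(s^2+100)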